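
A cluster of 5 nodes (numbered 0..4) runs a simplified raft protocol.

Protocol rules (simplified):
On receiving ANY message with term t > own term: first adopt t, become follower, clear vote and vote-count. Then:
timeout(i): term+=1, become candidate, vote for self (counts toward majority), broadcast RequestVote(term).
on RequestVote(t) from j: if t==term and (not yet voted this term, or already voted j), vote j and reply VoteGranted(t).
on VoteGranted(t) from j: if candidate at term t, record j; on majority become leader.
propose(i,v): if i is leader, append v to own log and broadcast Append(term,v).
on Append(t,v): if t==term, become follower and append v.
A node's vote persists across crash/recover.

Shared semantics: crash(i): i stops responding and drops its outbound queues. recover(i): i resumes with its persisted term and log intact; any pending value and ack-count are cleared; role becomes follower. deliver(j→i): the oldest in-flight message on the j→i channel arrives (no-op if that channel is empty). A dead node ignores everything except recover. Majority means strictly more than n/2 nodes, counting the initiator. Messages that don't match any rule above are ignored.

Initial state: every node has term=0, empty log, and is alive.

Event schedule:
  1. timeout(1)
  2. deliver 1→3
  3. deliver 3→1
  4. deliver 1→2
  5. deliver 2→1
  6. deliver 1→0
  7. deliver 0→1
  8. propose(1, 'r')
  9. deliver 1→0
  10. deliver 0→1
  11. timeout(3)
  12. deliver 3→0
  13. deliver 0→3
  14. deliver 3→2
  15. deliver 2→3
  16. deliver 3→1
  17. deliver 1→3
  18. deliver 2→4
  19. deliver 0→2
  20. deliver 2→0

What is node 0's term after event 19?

step 1 timeout(1): 1={cand,t=1,log=-}
step 2 deliver 1→3: 3={foll,t=1,log=-}
step 3 deliver 3→1: —
step 4 deliver 1→2: 2={foll,t=1,log=-}
step 5 deliver 2→1: 1={lead,t=1,log=-}
step 6 deliver 1→0: 0={foll,t=1,log=-}
step 7 deliver 0→1: —
step 8 propose(1,'r'): 1={lead,t=1,log=r}
step 9 deliver 1→0: 0={foll,t=1,log=r}
step 10 deliver 0→1: —
step 11 timeout(3): 3={cand,t=2,log=-}
step 12 deliver 3→0: 0={foll,t=2,log=r}
step 13 deliver 0→3: —
step 14 deliver 3→2: 2={foll,t=2,log=-}
step 15 deliver 2→3: 3={lead,t=2,log=-}
step 16 deliver 3→1: 1={foll,t=2,log=r}
step 17 deliver 1→3: —
step 18 deliver 2→4: —
step 19 deliver 0→2: —

2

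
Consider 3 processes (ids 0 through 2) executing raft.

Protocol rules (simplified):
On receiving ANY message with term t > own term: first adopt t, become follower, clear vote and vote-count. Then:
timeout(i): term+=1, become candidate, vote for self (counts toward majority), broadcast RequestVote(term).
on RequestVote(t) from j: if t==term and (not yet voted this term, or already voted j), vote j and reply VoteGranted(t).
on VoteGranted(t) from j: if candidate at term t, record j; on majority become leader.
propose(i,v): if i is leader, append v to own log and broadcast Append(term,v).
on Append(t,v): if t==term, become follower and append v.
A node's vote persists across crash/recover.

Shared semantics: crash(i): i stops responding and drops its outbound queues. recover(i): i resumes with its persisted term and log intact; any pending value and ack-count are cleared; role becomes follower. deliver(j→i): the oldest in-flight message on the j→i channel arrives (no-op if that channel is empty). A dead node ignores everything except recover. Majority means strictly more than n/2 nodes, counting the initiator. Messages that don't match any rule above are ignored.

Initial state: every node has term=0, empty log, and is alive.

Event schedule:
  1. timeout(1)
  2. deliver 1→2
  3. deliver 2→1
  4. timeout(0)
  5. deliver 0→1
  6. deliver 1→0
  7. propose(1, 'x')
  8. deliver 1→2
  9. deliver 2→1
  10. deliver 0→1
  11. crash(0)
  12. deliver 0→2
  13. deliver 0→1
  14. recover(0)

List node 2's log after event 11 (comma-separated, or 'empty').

after 1 — timeout(1): n1:cand/t1/[-]
after 2 — deliver 1→2: n2:foll/t1/[-]
after 3 — deliver 2→1: n1:lead/t1/[-]
after 4 — timeout(0): n0:cand/t1/[-]
after 5 — deliver 0→1: ·
after 6 — deliver 1→0: ·
after 7 — propose(1,'x'): n1:lead/t1/[x]
after 8 — deliver 1→2: n2:foll/t1/[x]
after 9 — deliver 2→1: ·
after 10 — deliver 0→1: ·
after 11 — crash(0): n0:✗cand/t1/[-]

x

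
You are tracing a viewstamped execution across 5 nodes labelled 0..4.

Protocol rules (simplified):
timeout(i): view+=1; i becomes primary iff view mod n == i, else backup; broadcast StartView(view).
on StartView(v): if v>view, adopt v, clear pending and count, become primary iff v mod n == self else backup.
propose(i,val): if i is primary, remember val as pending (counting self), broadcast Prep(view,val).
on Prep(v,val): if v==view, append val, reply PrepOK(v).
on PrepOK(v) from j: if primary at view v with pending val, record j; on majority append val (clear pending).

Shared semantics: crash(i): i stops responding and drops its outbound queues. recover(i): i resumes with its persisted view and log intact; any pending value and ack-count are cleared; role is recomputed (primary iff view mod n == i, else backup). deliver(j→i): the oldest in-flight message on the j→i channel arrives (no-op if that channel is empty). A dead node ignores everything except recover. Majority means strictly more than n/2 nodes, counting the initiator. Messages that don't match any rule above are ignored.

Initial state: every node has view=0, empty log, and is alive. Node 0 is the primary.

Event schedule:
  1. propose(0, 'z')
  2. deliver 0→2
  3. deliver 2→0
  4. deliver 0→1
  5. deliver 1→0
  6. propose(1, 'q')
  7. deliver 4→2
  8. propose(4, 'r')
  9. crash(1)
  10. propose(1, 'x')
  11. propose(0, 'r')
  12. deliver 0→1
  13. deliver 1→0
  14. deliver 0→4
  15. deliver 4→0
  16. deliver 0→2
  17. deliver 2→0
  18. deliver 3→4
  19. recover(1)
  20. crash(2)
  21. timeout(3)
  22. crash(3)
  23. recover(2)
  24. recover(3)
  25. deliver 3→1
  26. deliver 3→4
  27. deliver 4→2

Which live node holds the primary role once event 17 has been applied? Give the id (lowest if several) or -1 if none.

after 1 — propose(0,'z'): ·
after 2 — deliver 0→2: n2:back/v0/[z]
after 3 — deliver 2→0: ·
after 4 — deliver 0→1: n1:back/v0/[z]
after 5 — deliver 1→0: n0:prim/v0/[z]
after 6 — propose(1,'q'): ·
after 7 — deliver 4→2: ·
after 8 — propose(4,'r'): ·
after 9 — crash(1): n1:✗back/v0/[z]
after 10 — propose(1,'x'): ·
after 11 — propose(0,'r'): ·
after 12 — deliver 0→1: ·
after 13 — deliver 1→0: ·
after 14 — deliver 0→4: n4:back/v0/[z]
after 15 — deliver 4→0: ·
after 16 — deliver 0→2: n2:back/v0/[z,r]
after 17 — deliver 2→0: n0:prim/v0/[z,r]

0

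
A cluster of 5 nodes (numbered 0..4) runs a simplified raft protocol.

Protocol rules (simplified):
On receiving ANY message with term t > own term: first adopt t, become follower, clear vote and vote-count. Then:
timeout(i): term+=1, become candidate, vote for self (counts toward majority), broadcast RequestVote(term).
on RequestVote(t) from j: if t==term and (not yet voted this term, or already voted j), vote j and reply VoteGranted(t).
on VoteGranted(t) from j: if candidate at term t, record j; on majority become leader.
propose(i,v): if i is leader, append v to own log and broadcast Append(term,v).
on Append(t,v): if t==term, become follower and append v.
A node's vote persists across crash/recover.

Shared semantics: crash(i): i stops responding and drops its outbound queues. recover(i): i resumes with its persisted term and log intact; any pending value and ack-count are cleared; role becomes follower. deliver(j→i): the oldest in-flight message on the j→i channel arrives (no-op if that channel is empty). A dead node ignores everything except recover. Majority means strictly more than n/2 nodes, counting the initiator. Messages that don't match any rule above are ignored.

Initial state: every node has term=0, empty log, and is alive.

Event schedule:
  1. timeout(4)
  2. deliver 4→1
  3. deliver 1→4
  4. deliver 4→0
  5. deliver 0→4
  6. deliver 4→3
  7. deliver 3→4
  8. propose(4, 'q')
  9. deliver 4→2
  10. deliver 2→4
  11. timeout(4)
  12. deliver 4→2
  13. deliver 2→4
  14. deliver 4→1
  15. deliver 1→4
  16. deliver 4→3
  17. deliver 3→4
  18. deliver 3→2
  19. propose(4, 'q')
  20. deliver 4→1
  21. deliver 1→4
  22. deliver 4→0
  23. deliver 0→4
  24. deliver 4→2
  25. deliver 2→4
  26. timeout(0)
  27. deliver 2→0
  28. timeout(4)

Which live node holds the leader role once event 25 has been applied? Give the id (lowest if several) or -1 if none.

4

e1 timeout(4): 4[cand,t=1,-]
e2 deliver 4→1: 1[foll,t=1,-]
e3 deliver 1→4: ·
e4 deliver 4→0: 0[foll,t=1,-]
e5 deliver 0→4: 4[lead,t=1,-]
e6 deliver 4→3: 3[foll,t=1,-]
e7 deliver 3→4: ·
e8 propose(4,'q'): 4[lead,t=1,q]
e9 deliver 4→2: 2[foll,t=1,-]
e10 deliver 2→4: ·
e11 timeout(4): 4[cand,t=2,q]
e12 deliver 4→2: 2[foll,t=1,q]
e13 deliver 2→4: ·
e14 deliver 4→1: 1[foll,t=1,q]
e15 deliver 1→4: ·
e16 deliver 4→3: 3[foll,t=1,q]
e17 deliver 3→4: ·
e18 deliver 3→2: ·
e19 propose(4,'q'): ·
e20 deliver 4→1: 1[foll,t=2,q]
e21 deliver 1→4: ·
e22 deliver 4→0: 0[foll,t=1,q]
e23 deliver 0→4: ·
e24 deliver 4→2: 2[foll,t=2,q]
e25 deliver 2→4: 4[lead,t=2,q]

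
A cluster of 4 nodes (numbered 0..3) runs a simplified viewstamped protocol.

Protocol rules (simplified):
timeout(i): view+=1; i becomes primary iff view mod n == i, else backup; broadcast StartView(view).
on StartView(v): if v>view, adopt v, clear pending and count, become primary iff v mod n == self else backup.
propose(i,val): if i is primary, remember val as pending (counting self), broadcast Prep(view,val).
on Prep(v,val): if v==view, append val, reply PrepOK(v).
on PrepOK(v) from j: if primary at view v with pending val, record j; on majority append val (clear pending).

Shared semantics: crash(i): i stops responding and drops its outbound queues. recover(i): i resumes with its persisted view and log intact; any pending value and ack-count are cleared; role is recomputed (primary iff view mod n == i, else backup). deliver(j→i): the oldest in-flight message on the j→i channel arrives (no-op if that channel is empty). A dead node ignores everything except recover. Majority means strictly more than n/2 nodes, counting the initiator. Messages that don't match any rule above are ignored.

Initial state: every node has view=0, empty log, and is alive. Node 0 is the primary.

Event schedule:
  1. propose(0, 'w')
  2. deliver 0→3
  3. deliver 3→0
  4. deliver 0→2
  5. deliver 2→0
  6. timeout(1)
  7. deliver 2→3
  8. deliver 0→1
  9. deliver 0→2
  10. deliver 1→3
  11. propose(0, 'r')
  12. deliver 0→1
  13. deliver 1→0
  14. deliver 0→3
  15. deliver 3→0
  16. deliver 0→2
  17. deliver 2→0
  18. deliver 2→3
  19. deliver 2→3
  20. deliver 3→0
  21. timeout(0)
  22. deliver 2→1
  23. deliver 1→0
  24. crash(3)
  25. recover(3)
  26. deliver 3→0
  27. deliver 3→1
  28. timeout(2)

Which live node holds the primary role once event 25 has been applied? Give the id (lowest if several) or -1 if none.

[1] propose(0,'w') → ∅
[2] deliver 0→3 → N3(back v0 [w])
[3] deliver 3→0 → ∅
[4] deliver 0→2 → N2(back v0 [w])
[5] deliver 2→0 → N0(prim v0 [w])
[6] timeout(1) → N1(prim v1 [-])
[7] deliver 2→3 → ∅
[8] deliver 0→1 → ∅
[9] deliver 0→2 → ∅
[10] deliver 1→3 → N3(back v1 [w])
[11] propose(0,'r') → ∅
[12] deliver 0→1 → ∅
[13] deliver 1→0 → N0(back v1 [w])
[14] deliver 0→3 → ∅
[15] deliver 3→0 → ∅
[16] deliver 0→2 → N2(back v0 [w,r])
[17] deliver 2→0 → ∅
[18] deliver 2→3 → ∅
[19] deliver 2→3 → ∅
[20] deliver 3→0 → ∅
[21] timeout(0) → N0(back v2 [w])
[22] deliver 2→1 → ∅
[23] deliver 1→0 → ∅
[24] crash(3) → N3(✗back v1 [w])
[25] recover(3) → N3(back v1 [w])

1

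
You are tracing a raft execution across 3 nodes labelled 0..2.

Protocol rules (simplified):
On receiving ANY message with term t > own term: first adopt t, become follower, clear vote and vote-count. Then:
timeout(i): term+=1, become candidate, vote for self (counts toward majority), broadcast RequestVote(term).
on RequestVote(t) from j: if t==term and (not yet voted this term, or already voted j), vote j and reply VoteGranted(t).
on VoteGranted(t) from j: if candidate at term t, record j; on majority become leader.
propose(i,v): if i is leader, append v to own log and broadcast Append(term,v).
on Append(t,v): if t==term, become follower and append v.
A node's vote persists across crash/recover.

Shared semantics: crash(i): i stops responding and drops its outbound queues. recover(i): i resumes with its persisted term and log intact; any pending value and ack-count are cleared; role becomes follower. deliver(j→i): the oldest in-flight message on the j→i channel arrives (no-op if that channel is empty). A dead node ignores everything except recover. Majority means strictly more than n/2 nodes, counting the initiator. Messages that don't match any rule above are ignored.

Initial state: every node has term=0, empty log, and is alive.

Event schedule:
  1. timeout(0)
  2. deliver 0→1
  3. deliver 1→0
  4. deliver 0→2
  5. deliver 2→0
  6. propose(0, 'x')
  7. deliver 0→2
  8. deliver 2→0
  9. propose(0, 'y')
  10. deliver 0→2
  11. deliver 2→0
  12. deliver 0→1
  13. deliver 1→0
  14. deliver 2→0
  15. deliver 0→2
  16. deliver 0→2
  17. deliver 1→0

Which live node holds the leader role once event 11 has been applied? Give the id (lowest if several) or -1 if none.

0

[1] timeout(0) → N0(cand t1 [-])
[2] deliver 0→1 → N1(foll t1 [-])
[3] deliver 1→0 → N0(lead t1 [-])
[4] deliver 0→2 → N2(foll t1 [-])
[5] deliver 2→0 → ∅
[6] propose(0,'x') → N0(lead t1 [x])
[7] deliver 0→2 → N2(foll t1 [x])
[8] deliver 2→0 → ∅
[9] propose(0,'y') → N0(lead t1 [x,y])
[10] deliver 0→2 → N2(foll t1 [x,y])
[11] deliver 2→0 → ∅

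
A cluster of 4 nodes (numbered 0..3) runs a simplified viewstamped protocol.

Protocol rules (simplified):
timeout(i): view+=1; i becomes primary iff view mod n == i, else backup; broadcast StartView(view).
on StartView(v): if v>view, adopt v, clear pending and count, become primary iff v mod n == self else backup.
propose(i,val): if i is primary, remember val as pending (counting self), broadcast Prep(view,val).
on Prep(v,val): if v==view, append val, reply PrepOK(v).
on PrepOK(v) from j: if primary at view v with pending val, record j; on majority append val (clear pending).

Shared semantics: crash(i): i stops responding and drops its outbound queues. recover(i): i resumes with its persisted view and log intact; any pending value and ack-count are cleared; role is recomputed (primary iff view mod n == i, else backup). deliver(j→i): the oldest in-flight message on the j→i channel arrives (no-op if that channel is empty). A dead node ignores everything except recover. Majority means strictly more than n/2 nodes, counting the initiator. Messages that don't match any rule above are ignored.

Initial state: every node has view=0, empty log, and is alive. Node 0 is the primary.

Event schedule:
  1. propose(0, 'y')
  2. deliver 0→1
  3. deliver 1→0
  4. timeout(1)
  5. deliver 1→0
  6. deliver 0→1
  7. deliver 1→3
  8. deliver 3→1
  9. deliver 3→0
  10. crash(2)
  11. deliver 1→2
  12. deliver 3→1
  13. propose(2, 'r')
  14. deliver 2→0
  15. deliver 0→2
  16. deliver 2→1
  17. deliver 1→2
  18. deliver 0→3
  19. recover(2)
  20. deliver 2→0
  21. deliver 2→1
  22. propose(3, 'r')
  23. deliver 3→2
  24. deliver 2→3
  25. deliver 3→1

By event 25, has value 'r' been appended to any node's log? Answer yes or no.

e1 propose(0,'y'): ·
e2 deliver 0→1: 1[back,v=0,y]
e3 deliver 1→0: ·
e4 timeout(1): 1[prim,v=1,y]
e5 deliver 1→0: 0[back,v=1,-]
e6 deliver 0→1: ·
e7 deliver 1→3: 3[back,v=1,-]
e8 deliver 3→1: ·
e9 deliver 3→0: ·
e10 crash(2): 2[✗back,v=0,-]
e11 deliver 1→2: ·
e12 deliver 3→1: ·
e13 propose(2,'r'): ·
e14 deliver 2→0: ·
e15 deliver 0→2: ·
e16 deliver 2→1: ·
e17 deliver 1→2: ·
e18 deliver 0→3: ·
e19 recover(2): 2[back,v=0,-]
e20 deliver 2→0: ·
e21 deliver 2→1: ·
e22 propose(3,'r'): ·
e23 deliver 3→2: ·
e24 deliver 2→3: ·
e25 deliver 3→1: ·

no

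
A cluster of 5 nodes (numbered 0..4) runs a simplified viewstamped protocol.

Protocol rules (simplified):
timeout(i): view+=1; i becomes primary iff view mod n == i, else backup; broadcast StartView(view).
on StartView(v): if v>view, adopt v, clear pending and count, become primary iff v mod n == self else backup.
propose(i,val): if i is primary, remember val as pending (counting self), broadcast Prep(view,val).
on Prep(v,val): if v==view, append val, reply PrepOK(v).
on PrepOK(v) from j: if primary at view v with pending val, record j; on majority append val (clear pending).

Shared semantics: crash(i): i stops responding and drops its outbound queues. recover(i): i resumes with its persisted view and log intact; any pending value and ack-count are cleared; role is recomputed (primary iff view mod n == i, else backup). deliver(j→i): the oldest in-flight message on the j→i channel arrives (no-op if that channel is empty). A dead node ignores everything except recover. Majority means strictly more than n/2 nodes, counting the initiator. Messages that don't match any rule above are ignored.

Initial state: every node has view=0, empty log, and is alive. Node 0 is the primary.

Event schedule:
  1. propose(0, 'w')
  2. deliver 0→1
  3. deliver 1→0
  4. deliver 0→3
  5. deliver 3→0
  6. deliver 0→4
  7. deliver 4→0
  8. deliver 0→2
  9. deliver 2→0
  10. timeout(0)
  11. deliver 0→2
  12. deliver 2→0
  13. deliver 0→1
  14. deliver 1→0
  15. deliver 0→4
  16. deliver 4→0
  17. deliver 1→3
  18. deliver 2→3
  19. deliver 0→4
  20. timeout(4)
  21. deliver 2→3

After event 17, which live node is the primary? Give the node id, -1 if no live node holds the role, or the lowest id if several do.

step 1 propose(0,'w'): —
step 2 deliver 0→1: 1={back,v=0,log=w}
step 3 deliver 1→0: —
step 4 deliver 0→3: 3={back,v=0,log=w}
step 5 deliver 3→0: 0={prim,v=0,log=w}
step 6 deliver 0→4: 4={back,v=0,log=w}
step 7 deliver 4→0: —
step 8 deliver 0→2: 2={back,v=0,log=w}
step 9 deliver 2→0: —
step 10 timeout(0): 0={back,v=1,log=w}
step 11 deliver 0→2: 2={back,v=1,log=w}
step 12 deliver 2→0: —
step 13 deliver 0→1: 1={prim,v=1,log=w}
step 14 deliver 1→0: —
step 15 deliver 0→4: 4={back,v=1,log=w}
step 16 deliver 4→0: —
step 17 deliver 1→3: —

1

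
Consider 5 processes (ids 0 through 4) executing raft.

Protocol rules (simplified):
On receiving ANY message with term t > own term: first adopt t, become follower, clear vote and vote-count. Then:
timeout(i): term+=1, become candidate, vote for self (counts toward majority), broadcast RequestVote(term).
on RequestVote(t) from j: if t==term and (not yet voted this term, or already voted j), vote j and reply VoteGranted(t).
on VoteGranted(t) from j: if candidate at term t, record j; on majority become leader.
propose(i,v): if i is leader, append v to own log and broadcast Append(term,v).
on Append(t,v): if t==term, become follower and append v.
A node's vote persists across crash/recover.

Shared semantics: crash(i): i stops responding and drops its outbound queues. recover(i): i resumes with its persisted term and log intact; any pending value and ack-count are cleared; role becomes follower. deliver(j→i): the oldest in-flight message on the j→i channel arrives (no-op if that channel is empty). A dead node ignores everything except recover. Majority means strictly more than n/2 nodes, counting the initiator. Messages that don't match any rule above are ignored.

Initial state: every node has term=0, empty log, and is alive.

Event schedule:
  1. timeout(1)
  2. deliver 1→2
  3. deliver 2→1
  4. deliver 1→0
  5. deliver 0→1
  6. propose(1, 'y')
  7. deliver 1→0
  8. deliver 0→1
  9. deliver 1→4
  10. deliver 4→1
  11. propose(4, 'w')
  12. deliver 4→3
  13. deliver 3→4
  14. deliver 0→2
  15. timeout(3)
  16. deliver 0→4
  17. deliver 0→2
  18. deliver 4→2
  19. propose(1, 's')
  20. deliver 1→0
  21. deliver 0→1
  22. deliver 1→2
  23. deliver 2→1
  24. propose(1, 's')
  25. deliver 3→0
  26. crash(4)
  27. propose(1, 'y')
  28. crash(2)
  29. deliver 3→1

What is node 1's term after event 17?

1. timeout(1):  <1:cand t1 ->
2. deliver 1→2:  <2:foll t1 ->
3. deliver 2→1:  nop
4. deliver 1→0:  <0:foll t1 ->
5. deliver 0→1:  <1:lead t1 ->
6. propose(1,'y'):  <1:lead t1 y>
7. deliver 1→0:  <0:foll t1 y>
8. deliver 0→1:  nop
9. deliver 1→4:  <4:foll t1 ->
10. deliver 4→1:  nop
11. propose(4,'w'):  nop
12. deliver 4→3:  nop
13. deliver 3→4:  nop
14. deliver 0→2:  nop
15. timeout(3):  <3:cand t1 ->
16. deliver 0→4:  nop
17. deliver 0→2:  nop

1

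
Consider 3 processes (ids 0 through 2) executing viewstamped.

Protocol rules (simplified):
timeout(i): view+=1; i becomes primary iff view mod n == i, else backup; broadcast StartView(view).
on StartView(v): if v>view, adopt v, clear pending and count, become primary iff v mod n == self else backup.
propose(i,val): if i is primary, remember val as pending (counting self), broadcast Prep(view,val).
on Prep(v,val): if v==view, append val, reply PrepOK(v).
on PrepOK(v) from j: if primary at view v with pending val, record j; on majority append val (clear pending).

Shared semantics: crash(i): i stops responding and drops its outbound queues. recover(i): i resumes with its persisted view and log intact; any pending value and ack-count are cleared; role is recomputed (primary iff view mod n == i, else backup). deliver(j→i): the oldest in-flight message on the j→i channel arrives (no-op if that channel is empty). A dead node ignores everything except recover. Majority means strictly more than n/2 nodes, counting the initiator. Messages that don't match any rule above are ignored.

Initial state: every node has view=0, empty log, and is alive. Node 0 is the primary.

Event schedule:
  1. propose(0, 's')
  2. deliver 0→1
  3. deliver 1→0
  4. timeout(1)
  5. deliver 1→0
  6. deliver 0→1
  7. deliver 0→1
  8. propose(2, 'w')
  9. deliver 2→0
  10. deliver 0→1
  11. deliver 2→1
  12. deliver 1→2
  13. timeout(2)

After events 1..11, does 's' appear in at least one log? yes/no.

yes

e1 propose(0,'s'): ·
e2 deliver 0→1: 1[back,v=0,s]
e3 deliver 1→0: 0[prim,v=0,s]
e4 timeout(1): 1[prim,v=1,s]
e5 deliver 1→0: 0[back,v=1,s]
e6 deliver 0→1: ·
e7 deliver 0→1: ·
e8 propose(2,'w'): ·
e9 deliver 2→0: ·
e10 deliver 0→1: ·
e11 deliver 2→1: ·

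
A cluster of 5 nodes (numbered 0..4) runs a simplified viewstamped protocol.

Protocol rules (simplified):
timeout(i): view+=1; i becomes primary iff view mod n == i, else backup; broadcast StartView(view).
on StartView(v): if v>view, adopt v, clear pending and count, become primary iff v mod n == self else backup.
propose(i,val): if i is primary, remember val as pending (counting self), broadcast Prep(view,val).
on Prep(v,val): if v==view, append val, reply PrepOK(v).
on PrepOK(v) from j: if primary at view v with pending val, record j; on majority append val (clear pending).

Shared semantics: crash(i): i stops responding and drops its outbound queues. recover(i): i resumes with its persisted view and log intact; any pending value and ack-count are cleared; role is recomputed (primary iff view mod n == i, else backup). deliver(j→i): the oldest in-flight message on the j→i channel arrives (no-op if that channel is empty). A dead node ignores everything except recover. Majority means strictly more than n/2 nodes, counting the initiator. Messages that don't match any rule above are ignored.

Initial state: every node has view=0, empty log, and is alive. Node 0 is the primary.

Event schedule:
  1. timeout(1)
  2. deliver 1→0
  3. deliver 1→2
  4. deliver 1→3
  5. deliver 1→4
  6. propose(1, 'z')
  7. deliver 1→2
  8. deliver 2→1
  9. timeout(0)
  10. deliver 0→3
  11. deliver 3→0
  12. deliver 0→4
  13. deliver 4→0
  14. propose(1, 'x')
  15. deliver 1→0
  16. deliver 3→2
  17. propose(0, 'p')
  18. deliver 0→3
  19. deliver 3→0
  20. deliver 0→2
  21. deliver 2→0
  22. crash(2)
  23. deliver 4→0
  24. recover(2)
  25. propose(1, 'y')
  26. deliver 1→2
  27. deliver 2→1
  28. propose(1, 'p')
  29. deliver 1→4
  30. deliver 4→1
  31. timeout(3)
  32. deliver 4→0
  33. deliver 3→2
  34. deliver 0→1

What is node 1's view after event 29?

e1 timeout(1): 1[prim,v=1,-]
e2 deliver 1→0: 0[back,v=1,-]
e3 deliver 1→2: 2[back,v=1,-]
e4 deliver 1→3: 3[back,v=1,-]
e5 deliver 1→4: 4[back,v=1,-]
e6 propose(1,'z'): ·
e7 deliver 1→2: 2[back,v=1,z]
e8 deliver 2→1: ·
e9 timeout(0): 0[back,v=2,-]
e10 deliver 0→3: 3[back,v=2,-]
e11 deliver 3→0: ·
e12 deliver 0→4: 4[back,v=2,-]
e13 deliver 4→0: ·
e14 propose(1,'x'): ·
e15 deliver 1→0: ·
e16 deliver 3→2: ·
e17 propose(0,'p'): ·
e18 deliver 0→3: ·
e19 deliver 3→0: ·
e20 deliver 0→2: 2[prim,v=2,z]
e21 deliver 2→0: ·
e22 crash(2): 2[✗prim,v=2,z]
e23 deliver 4→0: ·
e24 recover(2): 2[prim,v=2,z]
e25 propose(1,'y'): ·
e26 deliver 1→2: ·
e27 deliver 2→1: ·
e28 propose(1,'p'): ·
e29 deliver 1→4: ·

1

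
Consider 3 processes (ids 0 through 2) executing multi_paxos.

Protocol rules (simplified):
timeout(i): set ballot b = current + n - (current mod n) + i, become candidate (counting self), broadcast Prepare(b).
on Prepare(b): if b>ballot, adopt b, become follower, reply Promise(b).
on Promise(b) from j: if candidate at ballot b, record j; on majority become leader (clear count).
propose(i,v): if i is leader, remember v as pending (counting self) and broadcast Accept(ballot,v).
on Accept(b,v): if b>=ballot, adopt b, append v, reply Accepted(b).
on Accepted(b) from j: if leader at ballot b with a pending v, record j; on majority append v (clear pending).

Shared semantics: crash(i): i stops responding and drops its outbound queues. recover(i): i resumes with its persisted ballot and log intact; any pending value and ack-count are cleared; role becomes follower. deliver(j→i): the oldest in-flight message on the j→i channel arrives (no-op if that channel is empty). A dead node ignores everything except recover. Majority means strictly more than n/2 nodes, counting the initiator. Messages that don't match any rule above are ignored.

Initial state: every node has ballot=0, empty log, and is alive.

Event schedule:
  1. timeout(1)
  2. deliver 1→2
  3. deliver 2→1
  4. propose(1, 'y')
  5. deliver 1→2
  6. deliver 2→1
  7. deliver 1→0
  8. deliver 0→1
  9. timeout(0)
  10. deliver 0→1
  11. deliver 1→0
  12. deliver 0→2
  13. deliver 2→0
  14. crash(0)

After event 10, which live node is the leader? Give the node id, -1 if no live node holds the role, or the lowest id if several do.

e1 timeout(1): 1[cand,b=4,-]
e2 deliver 1→2: 2[foll,b=4,-]
e3 deliver 2→1: 1[lead,b=4,-]
e4 propose(1,'y'): ·
e5 deliver 1→2: 2[foll,b=4,y]
e6 deliver 2→1: 1[lead,b=4,y]
e7 deliver 1→0: 0[foll,b=4,-]
e8 deliver 0→1: ·
e9 timeout(0): 0[cand,b=6,-]
e10 deliver 0→1: 1[foll,b=6,y]

-1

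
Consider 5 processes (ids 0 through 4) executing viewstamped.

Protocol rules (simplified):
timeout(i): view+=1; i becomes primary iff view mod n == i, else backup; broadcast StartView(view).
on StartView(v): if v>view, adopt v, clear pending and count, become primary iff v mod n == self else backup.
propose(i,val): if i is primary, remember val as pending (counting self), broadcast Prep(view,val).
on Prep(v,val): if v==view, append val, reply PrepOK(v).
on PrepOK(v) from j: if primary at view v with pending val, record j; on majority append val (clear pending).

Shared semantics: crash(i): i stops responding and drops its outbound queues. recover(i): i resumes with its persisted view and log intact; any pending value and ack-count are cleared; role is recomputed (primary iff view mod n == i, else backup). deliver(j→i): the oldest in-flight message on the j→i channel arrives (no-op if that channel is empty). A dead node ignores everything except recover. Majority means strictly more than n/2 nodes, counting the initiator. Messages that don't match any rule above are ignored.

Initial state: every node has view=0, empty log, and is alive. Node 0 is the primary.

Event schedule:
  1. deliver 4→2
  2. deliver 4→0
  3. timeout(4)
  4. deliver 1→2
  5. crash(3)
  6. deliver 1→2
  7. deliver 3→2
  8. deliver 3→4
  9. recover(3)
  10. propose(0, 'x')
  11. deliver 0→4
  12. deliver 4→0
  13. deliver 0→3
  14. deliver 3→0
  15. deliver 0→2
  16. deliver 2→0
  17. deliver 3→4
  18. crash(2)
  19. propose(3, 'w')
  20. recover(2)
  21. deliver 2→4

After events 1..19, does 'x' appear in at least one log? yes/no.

yes

after 1 — deliver 4→2: ·
after 2 — deliver 4→0: ·
after 3 — timeout(4): n4:back/v1/[-]
after 4 — deliver 1→2: ·
after 5 — crash(3): n3:✗back/v0/[-]
after 6 — deliver 1→2: ·
after 7 — deliver 3→2: ·
after 8 — deliver 3→4: ·
after 9 — recover(3): n3:back/v0/[-]
after 10 — propose(0,'x'): ·
after 11 — deliver 0→4: ·
after 12 — deliver 4→0: n0:back/v1/[-]
after 13 — deliver 0→3: n3:back/v0/[x]
after 14 — deliver 3→0: ·
after 15 — deliver 0→2: n2:back/v0/[x]
after 16 — deliver 2→0: ·
after 17 — deliver 3→4: ·
after 18 — crash(2): n2:✗back/v0/[x]
after 19 — propose(3,'w'): ·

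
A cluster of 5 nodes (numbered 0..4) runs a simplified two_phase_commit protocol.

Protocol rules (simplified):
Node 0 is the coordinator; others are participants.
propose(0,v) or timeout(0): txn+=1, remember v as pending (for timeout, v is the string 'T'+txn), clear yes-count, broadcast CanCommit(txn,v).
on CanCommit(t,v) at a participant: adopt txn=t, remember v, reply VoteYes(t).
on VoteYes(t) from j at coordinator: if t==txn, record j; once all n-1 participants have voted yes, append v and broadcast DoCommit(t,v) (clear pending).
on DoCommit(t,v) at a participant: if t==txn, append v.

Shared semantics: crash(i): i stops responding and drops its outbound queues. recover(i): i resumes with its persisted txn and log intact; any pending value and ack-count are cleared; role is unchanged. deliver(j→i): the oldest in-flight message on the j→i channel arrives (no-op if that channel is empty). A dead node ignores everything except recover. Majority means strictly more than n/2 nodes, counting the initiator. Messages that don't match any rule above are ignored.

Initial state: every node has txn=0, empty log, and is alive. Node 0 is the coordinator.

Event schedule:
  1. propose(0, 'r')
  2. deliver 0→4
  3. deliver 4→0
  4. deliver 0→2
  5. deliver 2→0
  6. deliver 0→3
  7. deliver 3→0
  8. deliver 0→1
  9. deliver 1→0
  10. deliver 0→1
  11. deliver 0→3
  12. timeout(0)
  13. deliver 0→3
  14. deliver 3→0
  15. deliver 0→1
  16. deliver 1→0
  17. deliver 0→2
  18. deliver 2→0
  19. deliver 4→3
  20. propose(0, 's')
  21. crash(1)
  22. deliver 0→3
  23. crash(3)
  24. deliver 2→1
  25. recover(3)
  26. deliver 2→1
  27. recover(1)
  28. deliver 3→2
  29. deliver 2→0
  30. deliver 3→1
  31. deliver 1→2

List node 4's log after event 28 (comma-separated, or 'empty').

empty

after 1 — propose(0,'r'): n0:coor/t1/[-]
after 2 — deliver 0→4: n4:part/t1/[-]
after 3 — deliver 4→0: ·
after 4 — deliver 0→2: n2:part/t1/[-]
after 5 — deliver 2→0: ·
after 6 — deliver 0→3: n3:part/t1/[-]
after 7 — deliver 3→0: ·
after 8 — deliver 0→1: n1:part/t1/[-]
after 9 — deliver 1→0: n0:coor/t1/[r]
after 10 — deliver 0→1: n1:part/t1/[r]
after 11 — deliver 0→3: n3:part/t1/[r]
after 12 — timeout(0): n0:coor/t2/[r]
after 13 — deliver 0→3: n3:part/t2/[r]
after 14 — deliver 3→0: ·
after 15 — deliver 0→1: n1:part/t2/[r]
after 16 — deliver 1→0: ·
after 17 — deliver 0→2: n2:part/t1/[r]
after 18 — deliver 2→0: ·
after 19 — deliver 4→3: ·
after 20 — propose(0,'s'): n0:coor/t3/[r]
after 21 — crash(1): n1:✗part/t2/[r]
after 22 — deliver 0→3: n3:part/t3/[r]
after 23 — crash(3): n3:✗part/t3/[r]
after 24 — deliver 2→1: ·
after 25 — recover(3): n3:part/t3/[r]
after 26 — deliver 2→1: ·
after 27 — recover(1): n1:part/t2/[r]
after 28 — deliver 3→2: ·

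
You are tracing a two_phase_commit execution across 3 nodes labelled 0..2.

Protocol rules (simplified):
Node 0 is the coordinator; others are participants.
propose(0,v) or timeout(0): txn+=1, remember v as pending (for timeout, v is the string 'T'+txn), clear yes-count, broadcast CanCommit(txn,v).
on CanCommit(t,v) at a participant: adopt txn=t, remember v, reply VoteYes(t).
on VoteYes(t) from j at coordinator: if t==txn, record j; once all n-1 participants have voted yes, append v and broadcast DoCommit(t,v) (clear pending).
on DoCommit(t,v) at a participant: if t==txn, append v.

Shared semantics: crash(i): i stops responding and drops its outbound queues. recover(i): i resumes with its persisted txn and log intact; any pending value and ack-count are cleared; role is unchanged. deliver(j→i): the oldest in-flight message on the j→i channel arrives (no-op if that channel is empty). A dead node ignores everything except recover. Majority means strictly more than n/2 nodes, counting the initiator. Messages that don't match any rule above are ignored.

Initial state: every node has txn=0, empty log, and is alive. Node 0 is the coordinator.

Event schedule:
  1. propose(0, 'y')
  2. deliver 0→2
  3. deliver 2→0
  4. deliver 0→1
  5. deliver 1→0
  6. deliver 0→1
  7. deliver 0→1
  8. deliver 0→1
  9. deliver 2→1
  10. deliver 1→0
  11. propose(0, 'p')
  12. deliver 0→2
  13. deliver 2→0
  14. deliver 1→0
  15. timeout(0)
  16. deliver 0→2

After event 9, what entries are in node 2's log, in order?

e1 propose(0,'y'): 0[coor,t=1,-]
e2 deliver 0→2: 2[part,t=1,-]
e3 deliver 2→0: ·
e4 deliver 0→1: 1[part,t=1,-]
e5 deliver 1→0: 0[coor,t=1,y]
e6 deliver 0→1: 1[part,t=1,y]
e7 deliver 0→1: ·
e8 deliver 0→1: ·
e9 deliver 2→1: ·

empty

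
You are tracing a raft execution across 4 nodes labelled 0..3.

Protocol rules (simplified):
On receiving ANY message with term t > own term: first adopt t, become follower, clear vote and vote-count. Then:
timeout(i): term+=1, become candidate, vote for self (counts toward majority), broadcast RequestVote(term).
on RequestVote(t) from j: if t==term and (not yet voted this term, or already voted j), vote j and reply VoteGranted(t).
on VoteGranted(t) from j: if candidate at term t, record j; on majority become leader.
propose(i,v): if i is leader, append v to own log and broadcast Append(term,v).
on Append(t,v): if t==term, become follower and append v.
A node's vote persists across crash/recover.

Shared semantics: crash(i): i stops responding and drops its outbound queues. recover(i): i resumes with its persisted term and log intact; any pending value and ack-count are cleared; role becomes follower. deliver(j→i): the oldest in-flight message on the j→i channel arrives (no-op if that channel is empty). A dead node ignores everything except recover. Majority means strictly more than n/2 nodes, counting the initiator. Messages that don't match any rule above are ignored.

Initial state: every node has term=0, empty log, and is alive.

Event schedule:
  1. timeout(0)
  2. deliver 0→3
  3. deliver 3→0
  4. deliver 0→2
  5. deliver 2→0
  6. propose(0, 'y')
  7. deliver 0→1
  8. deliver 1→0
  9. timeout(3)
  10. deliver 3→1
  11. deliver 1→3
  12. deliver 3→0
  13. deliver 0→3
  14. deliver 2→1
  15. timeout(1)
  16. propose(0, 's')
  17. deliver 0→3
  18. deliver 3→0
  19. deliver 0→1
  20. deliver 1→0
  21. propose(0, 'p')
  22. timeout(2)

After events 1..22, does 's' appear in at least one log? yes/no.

no

step 1 timeout(0): 0={cand,t=1,log=-}
step 2 deliver 0→3: 3={foll,t=1,log=-}
step 3 deliver 3→0: —
step 4 deliver 0→2: 2={foll,t=1,log=-}
step 5 deliver 2→0: 0={lead,t=1,log=-}
step 6 propose(0,'y'): 0={lead,t=1,log=y}
step 7 deliver 0→1: 1={foll,t=1,log=-}
step 8 deliver 1→0: —
step 9 timeout(3): 3={cand,t=2,log=-}
step 10 deliver 3→1: 1={foll,t=2,log=-}
step 11 deliver 1→3: —
step 12 deliver 3→0: 0={foll,t=2,log=y}
step 13 deliver 0→3: —
step 14 deliver 2→1: —
step 15 timeout(1): 1={cand,t=3,log=-}
step 16 propose(0,'s'): —
step 17 deliver 0→3: 3={lead,t=2,log=-}
step 18 deliver 3→0: —
step 19 deliver 0→1: —
step 20 deliver 1→0: 0={foll,t=3,log=y}
step 21 propose(0,'p'): —
step 22 timeout(2): 2={cand,t=2,log=-}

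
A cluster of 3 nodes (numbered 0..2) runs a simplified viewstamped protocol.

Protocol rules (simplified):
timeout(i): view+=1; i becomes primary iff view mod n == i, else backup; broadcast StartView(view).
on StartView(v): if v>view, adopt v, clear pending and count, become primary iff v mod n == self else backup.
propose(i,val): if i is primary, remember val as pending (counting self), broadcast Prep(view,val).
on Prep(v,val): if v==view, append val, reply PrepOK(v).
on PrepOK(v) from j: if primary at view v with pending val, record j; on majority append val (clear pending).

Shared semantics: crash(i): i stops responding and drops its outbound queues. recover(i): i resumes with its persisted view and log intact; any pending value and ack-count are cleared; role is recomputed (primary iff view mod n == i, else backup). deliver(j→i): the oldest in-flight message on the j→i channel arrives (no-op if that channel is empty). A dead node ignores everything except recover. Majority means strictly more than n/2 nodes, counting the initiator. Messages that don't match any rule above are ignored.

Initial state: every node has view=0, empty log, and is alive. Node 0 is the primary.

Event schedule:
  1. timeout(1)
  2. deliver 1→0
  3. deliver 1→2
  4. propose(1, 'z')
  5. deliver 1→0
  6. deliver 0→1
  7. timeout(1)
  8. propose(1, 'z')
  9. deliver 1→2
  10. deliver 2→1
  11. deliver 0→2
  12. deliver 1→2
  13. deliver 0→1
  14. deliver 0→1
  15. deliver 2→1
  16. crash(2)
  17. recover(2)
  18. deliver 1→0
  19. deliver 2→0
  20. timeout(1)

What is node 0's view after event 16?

1

step 1 timeout(1): 1={prim,v=1,log=-}
step 2 deliver 1→0: 0={back,v=1,log=-}
step 3 deliver 1→2: 2={back,v=1,log=-}
step 4 propose(1,'z'): —
step 5 deliver 1→0: 0={back,v=1,log=z}
step 6 deliver 0→1: 1={prim,v=1,log=z}
step 7 timeout(1): 1={back,v=2,log=z}
step 8 propose(1,'z'): —
step 9 deliver 1→2: 2={back,v=1,log=z}
step 10 deliver 2→1: —
step 11 deliver 0→2: —
step 12 deliver 1→2: 2={prim,v=2,log=z}
step 13 deliver 0→1: —
step 14 deliver 0→1: —
step 15 deliver 2→1: —
step 16 crash(2): 2={✗prim,v=2,log=z}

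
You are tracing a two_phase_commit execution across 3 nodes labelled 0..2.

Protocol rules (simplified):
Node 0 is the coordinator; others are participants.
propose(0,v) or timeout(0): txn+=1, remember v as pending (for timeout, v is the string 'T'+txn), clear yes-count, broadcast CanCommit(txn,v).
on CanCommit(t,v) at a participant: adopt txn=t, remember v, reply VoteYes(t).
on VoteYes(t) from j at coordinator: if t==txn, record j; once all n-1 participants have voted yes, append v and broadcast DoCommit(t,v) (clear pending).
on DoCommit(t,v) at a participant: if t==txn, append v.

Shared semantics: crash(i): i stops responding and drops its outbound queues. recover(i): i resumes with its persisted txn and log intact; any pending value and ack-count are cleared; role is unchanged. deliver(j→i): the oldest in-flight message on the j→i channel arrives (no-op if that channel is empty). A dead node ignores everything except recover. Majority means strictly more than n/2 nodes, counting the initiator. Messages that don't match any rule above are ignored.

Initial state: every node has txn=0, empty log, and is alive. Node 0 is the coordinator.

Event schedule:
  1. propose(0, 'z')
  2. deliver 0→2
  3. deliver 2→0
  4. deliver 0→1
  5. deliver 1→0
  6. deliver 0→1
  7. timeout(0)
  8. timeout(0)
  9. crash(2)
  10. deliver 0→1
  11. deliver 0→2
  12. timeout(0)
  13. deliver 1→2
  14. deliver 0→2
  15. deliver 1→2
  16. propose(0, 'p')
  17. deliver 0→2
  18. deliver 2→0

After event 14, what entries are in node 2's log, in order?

empty

e1 propose(0,'z'): 0[coor,t=1,-]
e2 deliver 0→2: 2[part,t=1,-]
e3 deliver 2→0: ·
e4 deliver 0→1: 1[part,t=1,-]
e5 deliver 1→0: 0[coor,t=1,z]
e6 deliver 0→1: 1[part,t=1,z]
e7 timeout(0): 0[coor,t=2,z]
e8 timeout(0): 0[coor,t=3,z]
e9 crash(2): 2[✗part,t=1,-]
e10 deliver 0→1: 1[part,t=2,z]
e11 deliver 0→2: ·
e12 timeout(0): 0[coor,t=4,z]
e13 deliver 1→2: ·
e14 deliver 0→2: ·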